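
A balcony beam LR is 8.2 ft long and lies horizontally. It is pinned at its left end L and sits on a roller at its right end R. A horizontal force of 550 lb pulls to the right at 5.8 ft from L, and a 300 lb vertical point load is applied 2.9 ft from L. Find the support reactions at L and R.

L_x = -550.0 lb, L_y = 193.9 lb, R_y = 106.1 lb

ΣM about L: R_y·8.2 − 300·2.9 = 0 → R_y = 870/8.2 = 106.098 ≈ 106.1 lb.
ΣF_y = 0: L_y + 106.098 − 300 = 0 → L_y = 193.9 lb.
ΣF_x = 0: L_x + 550 = 0 → L_x = -550.0 lb.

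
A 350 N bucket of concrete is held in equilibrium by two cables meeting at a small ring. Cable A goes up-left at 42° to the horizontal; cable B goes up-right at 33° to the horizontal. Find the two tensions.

ΣF_x = 0: −T_A·cos42° + T_B·cos33° = 0 → T_B = 0.886099·T_A.
ΣF_y = 0: T_A·sin42° + T_B·sin33° = 350.
Substitute: T_A·(0.669131 + 0.886099·0.544639) = 350 → T_A = 303.889 ≈ 303.9 N.
Then T_B = 0.886099 × 303.889 = 269.3 N.

T_A = 303.9 N, T_B = 269.3 N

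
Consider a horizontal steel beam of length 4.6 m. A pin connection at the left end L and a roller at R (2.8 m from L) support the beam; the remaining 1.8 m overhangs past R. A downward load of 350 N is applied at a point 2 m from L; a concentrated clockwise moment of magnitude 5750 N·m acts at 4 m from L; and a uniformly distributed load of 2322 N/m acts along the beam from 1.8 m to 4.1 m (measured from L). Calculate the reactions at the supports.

L_x = 0, L_y = -2240 N, R_y = 7930 N

Resultant of the distributed load: 2322 × 2.3 = 5340.6 N at 2.95 m from L.
ΣM about L: R_y·2.8 − 350·2 − 5750 − (2322·2.3)·2.95 = 0 → R_y = 22204.77/2.8 = 7930.28 ≈ 7930 N.
ΣF_y = 0: L_y + 7930.28 − 350 − 2322·2.3 = 0 → L_y = -2240 N.
ΣF_x = 0: no horizontal applied forces, so L_x = 0.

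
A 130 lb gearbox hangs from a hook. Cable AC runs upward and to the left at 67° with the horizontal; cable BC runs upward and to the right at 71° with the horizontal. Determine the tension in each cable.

T_AC = 63.25 lb, T_BC = 75.91 lb

ΣF_x = 0: −T_AC·cos67° + T_BC·cos71° = 0 → T_BC = 1.20015·T_AC.
ΣF_y = 0: T_AC·sin67° + T_BC·sin71° = 130.
Substitute: T_AC·(0.920505 + 1.20015·0.945519) = 130 → T_AC = 63.252 ≈ 63.25 lb.
Then T_BC = 1.20015 × 63.252 = 75.91 lb.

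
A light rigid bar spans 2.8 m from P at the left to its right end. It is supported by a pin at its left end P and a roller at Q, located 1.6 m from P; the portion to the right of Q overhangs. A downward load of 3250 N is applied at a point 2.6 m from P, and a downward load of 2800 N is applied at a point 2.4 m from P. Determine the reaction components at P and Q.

ΣM about P: Q_y·1.6 − 3250·2.6 − 2800·2.4 = 0 → Q_y = 15170/1.6 = 9481.25 ≈ 9481 N.
ΣF_y = 0: P_y + 9481.25 − 3250 − 2800 = 0 → P_y = -3431 N.
ΣF_x = 0: no horizontal applied forces, so P_x = 0.

P_x = 0, P_y = -3431 N, Q_y = 9481 N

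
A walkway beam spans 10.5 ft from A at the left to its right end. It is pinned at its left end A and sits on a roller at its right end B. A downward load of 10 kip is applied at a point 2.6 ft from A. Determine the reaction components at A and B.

ΣM about A: B_y·10.5 − 10·2.6 = 0 → B_y = 26/10.5 = 2.47619 ≈ 2.476 kip.
ΣF_y = 0: A_y + 2.47619 − 10 = 0 → A_y = 7.524 kip.
ΣF_x = 0: no horizontal applied forces, so A_x = 0.

A_x = 0, A_y = 7.524 kip, B_y = 2.476 kip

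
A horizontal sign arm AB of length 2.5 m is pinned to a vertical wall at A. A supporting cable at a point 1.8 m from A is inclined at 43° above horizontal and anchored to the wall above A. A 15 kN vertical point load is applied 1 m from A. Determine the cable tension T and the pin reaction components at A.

T = 12.22 kN, A_x = 8.936 kN, A_y = 6.667 kN

ΣM about A: T·sin43°·1.8 − 15·1 = 0 → T = 15/(1.8·0.681998) = 12.219 ≈ 12.22 kN.
ΣF_x = 0: A_x − T·cos43° = 0 → A_x = 12.219 × 0.731354 = 8.936 kN.
ΣF_y = 0: A_y + T·sin43° − 15 = 0 → A_y = 15 − 12.219 × 0.681998 = 6.667 kN.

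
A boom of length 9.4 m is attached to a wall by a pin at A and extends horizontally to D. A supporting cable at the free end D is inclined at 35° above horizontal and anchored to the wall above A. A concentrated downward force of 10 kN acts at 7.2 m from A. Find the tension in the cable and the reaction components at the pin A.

T = 13.35 kN, A_x = 10.94 kN, A_y = 2.340 kN

ΣM about A: T·sin35°·9.4 − 10·7.2 = 0 → T = 72/(9.4·0.573576) = 13.3541 ≈ 13.35 kN.
ΣF_x = 0: A_x − T·cos35° = 0 → A_x = 13.3541 × 0.819152 = 10.94 kN.
ΣF_y = 0: A_y + T·sin35° − 10 = 0 → A_y = 10 − 13.3541 × 0.573576 = 2.340 kN.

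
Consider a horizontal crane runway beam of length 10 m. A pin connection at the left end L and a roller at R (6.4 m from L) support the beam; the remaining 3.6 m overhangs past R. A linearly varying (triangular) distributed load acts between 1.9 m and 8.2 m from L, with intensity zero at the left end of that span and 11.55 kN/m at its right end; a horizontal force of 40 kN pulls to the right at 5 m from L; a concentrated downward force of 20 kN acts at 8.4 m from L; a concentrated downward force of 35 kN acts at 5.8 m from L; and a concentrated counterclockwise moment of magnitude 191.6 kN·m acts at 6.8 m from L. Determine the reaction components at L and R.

Resultant of the triangular load: ½ × 11.55 × 6.3 = 36.3825 kN, acting at 6.1 m from L (one-third of the span from the peak).
Taking moments about L: R_y·6.4 − (½·11.55·6.3)·6.1 − 20·8.4 − 35·5.8 + 191.6 = 0 → R_y = 401.33325/6.4 = 62.7083 ≈ 62.71 kN.
ΣF_y = 0: L_y + 62.7083 − ½·11.55·6.3 − 20 − 35 = 0 → L_y = 28.67 kN.
ΣF_x = 0: L_x + 40 = 0 → L_x = -40.00 kN.

L_x = -40.00 kN, L_y = 28.67 kN, R_y = 62.71 kN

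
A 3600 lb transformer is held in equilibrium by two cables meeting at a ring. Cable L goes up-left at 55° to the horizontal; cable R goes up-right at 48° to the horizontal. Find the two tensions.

T_L = 2472 lb, T_R = 2119 lb

ΣF_x = 0: −T_L·cos55° + T_R·cos48° = 0 → T_R = 0.857197·T_L.
ΣF_y = 0: T_L·sin55° + T_R·sin48° = 3600.
Substitute: T_L·(0.819152 + 0.857197·0.743145) = 3600 → T_L = 2472.23 ≈ 2472 lb.
Then T_R = 0.857197 × 2472.23 = 2119 lb.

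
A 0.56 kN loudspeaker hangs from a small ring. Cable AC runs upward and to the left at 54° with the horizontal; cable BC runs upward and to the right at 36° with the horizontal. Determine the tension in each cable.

ΣF_x = 0: −T_AC·cos54° + T_BC·cos36° = 0 → T_BC = 0.726543·T_AC.
ΣF_y = 0: T_AC·sin54° + T_BC·sin36° = 0.56.
Substitute: T_AC·(0.809017 + 0.726543·0.587785) = 0.56 → T_AC = 0.453049 ≈ 0.4530 kN.
Then T_BC = 0.726543 × 0.453049 = 0.3292 kN.

T_AC = 0.4530 kN, T_BC = 0.3292 kN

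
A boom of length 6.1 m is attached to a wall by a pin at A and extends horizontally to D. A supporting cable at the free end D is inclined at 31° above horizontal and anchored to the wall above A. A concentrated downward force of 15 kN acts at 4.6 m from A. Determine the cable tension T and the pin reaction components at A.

T = 21.96 kN, A_x = 18.83 kN, A_y = 3.689 kN

ΣM about A: T·sin31°·6.1 − 15·4.6 = 0 → T = 69/(6.1·0.515038) = 21.9624 ≈ 21.96 kN.
ΣF_x = 0: A_x − T·cos31° = 0 → A_x = 21.9624 × 0.857167 = 18.83 kN.
ΣF_y = 0: A_y + T·sin31° − 15 = 0 → A_y = 15 − 21.9624 × 0.515038 = 3.689 kN.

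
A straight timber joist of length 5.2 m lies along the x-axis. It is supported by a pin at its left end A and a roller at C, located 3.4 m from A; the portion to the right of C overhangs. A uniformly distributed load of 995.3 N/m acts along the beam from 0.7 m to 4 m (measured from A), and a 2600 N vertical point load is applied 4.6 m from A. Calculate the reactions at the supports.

Resultant of the distributed load: 995.3 × 3.3 = 3284.49 N at 2.35 m from A.
Taking moments about A: C_y·3.4 − (995.3·3.3)·2.35 − 2600·4.6 = 0 → C_y = 19678.5515/3.4 = 5787.81 ≈ 5788 N.
ΣF_y = 0: A_y + 5787.81 − 995.3·3.3 − 2600 = 0 → A_y = 96.68 N.
ΣF_x = 0: no horizontal applied forces, so A_x = 0.

A_x = 0, A_y = 96.68 N, C_y = 5788 N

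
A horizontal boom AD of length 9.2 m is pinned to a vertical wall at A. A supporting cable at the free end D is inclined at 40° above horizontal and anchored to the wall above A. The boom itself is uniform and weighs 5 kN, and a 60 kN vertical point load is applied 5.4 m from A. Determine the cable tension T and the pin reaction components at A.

ΣM about A: T·sin40°·9.2 − 5·4.6 − 60·5.4 = 0 → T = 347/(9.2·0.642788) = 58.6778 ≈ 58.68 kN.
ΣF_x = 0: A_x − T·cos40° = 0 → A_x = 58.6778 × 0.766044 = 44.95 kN.
ΣF_y = 0: A_y + T·sin40° − 5 − 60 = 0 → A_y = 65 − 58.6778 × 0.642788 = 27.28 kN.

T = 58.68 kN, A_x = 44.95 kN, A_y = 27.28 kN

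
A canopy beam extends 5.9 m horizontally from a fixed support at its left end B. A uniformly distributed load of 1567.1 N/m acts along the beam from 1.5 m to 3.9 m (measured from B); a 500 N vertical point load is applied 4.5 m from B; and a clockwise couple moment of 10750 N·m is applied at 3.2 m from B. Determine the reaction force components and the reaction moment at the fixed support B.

B_x = 0, B_y = 4261 N, M_B = 23150 N·m

Resultant of the distributed load: 1567.1 × 2.4 = 3761.04 N at 2.7 m from B.
ΣF_x = 0: B_x = 0.
ΣF_y = 0: B_y − 1567.1·2.4 − 500 = 0 → B_y = 4261 N.
ΣM about B: M_B − (1567.1·2.4)·2.7 − 500·4.5 − 10750 = 0 → M_B = 23150 N·m.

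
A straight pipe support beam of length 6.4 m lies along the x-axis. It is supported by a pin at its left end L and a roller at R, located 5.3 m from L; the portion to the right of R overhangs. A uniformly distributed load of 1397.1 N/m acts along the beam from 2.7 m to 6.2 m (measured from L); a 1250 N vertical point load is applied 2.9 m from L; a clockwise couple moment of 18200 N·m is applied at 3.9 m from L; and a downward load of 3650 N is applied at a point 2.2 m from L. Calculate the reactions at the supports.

L_x = 0, L_y = 51.20 N, R_y = 9739 N

Resultant of the distributed load: 1397.1 × 3.5 = 4889.85 N at 4.45 m from L.
ΣM about L: R_y·5.3 − (1397.1·3.5)·4.45 − 1250·2.9 − 18200 − 3650·2.2 = 0 → R_y = 51614.8325/5.3 = 9738.65 ≈ 9739 N.
ΣF_y = 0: L_y + 9738.65 − 1397.1·3.5 − 1250 − 3650 = 0 → L_y = 51.20 N.
ΣF_x = 0: no horizontal applied forces, so L_x = 0.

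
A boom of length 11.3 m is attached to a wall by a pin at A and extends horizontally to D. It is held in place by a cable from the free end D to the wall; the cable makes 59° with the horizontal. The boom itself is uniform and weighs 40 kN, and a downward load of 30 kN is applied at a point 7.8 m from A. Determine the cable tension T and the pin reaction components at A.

ΣM about A: T·sin59°·11.3 − 40·5.65 − 30·7.8 = 0 → T = 460/(11.3·0.857167) = 47.4913 ≈ 47.49 kN.
ΣF_x = 0: A_x − T·cos59° = 0 → A_x = 47.4913 × 0.515038 = 24.46 kN.
ΣF_y = 0: A_y + T·sin59° − 40 − 30 = 0 → A_y = 70 − 47.4913 × 0.857167 = 29.29 kN.

T = 47.49 kN, A_x = 24.46 kN, A_y = 29.29 kN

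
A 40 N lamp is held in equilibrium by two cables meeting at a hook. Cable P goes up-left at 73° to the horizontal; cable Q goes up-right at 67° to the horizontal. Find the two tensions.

T_P = 24.31 N, T_Q = 18.19 N

ΣF_x = 0: −T_P·cos73° + T_Q·cos67° = 0 → T_Q = 0.748268·T_P.
ΣF_y = 0: T_P·sin73° + T_Q·sin67° = 40.
Substitute: T_P·(0.956305 + 0.748268·0.920505) = 40 → T_P = 24.3148 ≈ 24.31 N.
Then T_Q = 0.748268 × 24.3148 = 18.19 N.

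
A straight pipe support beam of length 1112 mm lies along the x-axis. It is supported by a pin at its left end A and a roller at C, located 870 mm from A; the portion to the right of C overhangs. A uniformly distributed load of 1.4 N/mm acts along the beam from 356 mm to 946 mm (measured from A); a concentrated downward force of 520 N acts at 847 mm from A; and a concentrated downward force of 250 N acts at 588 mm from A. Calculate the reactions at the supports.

Resultant of the distributed load: 1.4 × 590 = 826 N at 651 mm from A.
Moments about A: C_y·870 − (1.4·590)·651 − 520·847 − 250·588 = 0 → C_y = 1125166/870 = 1293.29 ≈ 1293 N.
ΣF_y = 0: A_y + 1293.29 − 1.4·590 − 520 − 250 = 0 → A_y = 302.7 N.
ΣF_x = 0: no horizontal applied forces, so A_x = 0.

A_x = 0, A_y = 302.7 N, C_y = 1293 N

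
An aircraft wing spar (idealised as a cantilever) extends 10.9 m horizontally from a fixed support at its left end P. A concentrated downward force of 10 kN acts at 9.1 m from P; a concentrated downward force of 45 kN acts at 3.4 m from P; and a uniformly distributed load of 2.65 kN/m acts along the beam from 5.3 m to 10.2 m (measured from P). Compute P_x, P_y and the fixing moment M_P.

Resultant of the distributed load: 2.65 × 4.9 = 12.985 kN at 7.75 m from P.
ΣF_x = 0: P_x = 0.
ΣF_y = 0: P_y − 10 − 45 − 2.65·4.9 = 0 → P_y = 67.98 kN.
ΣM about P: M_P − 10·9.1 − 45·3.4 − (2.65·4.9)·7.75 = 0 → M_P = 344.6 kN·m.

P_x = 0, P_y = 67.98 kN, M_P = 344.6 kN·m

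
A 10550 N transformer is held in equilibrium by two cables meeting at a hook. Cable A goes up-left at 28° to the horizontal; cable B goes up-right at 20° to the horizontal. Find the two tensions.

T_A = 13340 N, T_B = 12530 N

ΣF_x = 0: −T_A·cos28° + T_B·cos20° = 0 → T_B = 0.939613·T_A.
ΣF_y = 0: T_A·sin28° + T_B·sin20° = 10550.
Substitute: T_A·(0.469472 + 0.939613·0.34202) = 10550 → T_A = 13340.3 ≈ 13340 N.
Then T_B = 0.939613 × 13340.3 = 12530 N.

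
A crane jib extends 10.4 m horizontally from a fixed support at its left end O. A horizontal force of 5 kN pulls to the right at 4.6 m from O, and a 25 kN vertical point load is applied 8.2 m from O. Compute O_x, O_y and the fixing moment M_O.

O_x = -5.000 kN, O_y = 25.00 kN, M_O = 205.0 kN·m

ΣF_x = 0: O_x + 5 = 0 → O_x = -5.000 kN.
ΣF_y = 0: O_y − 25 = 0 → O_y = 25.00 kN.
ΣM about O: M_O − 25·8.2 = 0 → M_O = 205.0 kN·m.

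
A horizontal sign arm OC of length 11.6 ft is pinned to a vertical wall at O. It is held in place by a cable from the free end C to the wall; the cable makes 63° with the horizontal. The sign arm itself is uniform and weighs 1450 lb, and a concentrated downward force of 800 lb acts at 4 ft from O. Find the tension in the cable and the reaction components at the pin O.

T = 1123 lb, O_x = 510.0 lb, O_y = 1249 lb

ΣM about O: T·sin63°·11.6 − 1450·5.8 − 800·4 = 0 → T = 11610/(11.6·0.891007) = 1123.29 ≈ 1123 lb.
ΣF_x = 0: O_x − T·cos63° = 0 → O_x = 1123.29 × 0.45399 = 510.0 lb.
ΣF_y = 0: O_y + T·sin63° − 1450 − 800 = 0 → O_y = 2250 − 1123.29 × 0.891007 = 1249 lb.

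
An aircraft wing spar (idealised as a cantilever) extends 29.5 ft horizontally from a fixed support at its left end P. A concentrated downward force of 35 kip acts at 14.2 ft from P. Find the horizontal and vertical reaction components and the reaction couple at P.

P_x = 0, P_y = 35.00 kip, M_P = 497.0 kip·ft

ΣF_x = 0: P_x = 0.
ΣF_y = 0: P_y − 35 = 0 → P_y = 35.00 kip.
ΣM about P: M_P − 35·14.2 = 0 → M_P = 497.0 kip·ft.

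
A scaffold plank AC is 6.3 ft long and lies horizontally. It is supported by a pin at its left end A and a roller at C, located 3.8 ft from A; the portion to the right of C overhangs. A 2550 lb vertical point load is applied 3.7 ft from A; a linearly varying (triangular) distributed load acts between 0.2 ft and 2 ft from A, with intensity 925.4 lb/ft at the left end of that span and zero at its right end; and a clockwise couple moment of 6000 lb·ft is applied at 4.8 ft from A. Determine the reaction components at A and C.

Resultant of the triangular load: ½ × 925.4 × 1.8 = 832.86 lb, acting at 0.8 ft from A (one-third of the span from the peak).
ΣM about A: C_y·3.8 − 2550·3.7 − (½·925.4·1.8)·0.8 − 6000 = 0 → C_y = 16101.288/3.8 = 4237.18 ≈ 4237 lb.
ΣF_y = 0: A_y + 4237.18 − 2550 − ½·925.4·1.8 = 0 → A_y = -854.3 lb.
ΣF_x = 0: no horizontal applied forces, so A_x = 0.

A_x = 0, A_y = -854.3 lb, C_y = 4237 lb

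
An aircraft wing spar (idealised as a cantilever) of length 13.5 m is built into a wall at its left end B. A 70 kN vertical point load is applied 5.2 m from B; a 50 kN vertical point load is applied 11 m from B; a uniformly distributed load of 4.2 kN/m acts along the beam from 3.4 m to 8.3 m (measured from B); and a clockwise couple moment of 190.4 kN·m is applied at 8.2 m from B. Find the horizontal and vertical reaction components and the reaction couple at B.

B_x = 0, B_y = 140.6 kN, M_B = 1225 kN·m

Resultant of the distributed load: 4.2 × 4.9 = 20.58 kN at 5.85 m from B.
ΣF_x = 0: B_x = 0.
ΣF_y = 0: B_y − 70 − 50 − 4.2·4.9 = 0 → B_y = 140.6 kN.
ΣM about B: M_B − 70·5.2 − 50·11 − (4.2·4.9)·5.85 − 190.4 = 0 → M_B = 1225 kN·m.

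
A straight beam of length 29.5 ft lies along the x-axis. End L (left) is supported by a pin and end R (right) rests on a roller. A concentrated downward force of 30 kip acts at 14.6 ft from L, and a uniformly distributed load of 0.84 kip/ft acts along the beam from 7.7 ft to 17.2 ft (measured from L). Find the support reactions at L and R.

L_x = 0, L_y = 19.76 kip, R_y = 18.22 kip

Resultant of the distributed load: 0.84 × 9.5 = 7.98 kip at 12.45 ft from L.
Moments about L: R_y·29.5 − 30·14.6 − (0.84·9.5)·12.45 = 0 → R_y = 537.351/29.5 = 18.2153 ≈ 18.22 kip.
ΣF_y = 0: L_y + 18.2153 − 30 − 0.84·9.5 = 0 → L_y = 19.76 kip.
ΣF_x = 0: no horizontal applied forces, so L_x = 0.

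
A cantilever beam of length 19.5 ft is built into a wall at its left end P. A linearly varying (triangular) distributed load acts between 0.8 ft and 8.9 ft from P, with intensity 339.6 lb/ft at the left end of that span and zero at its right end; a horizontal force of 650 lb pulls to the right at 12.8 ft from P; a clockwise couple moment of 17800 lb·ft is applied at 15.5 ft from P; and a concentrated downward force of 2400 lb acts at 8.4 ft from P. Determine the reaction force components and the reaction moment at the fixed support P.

P_x = -650.0 lb, P_y = 3775 lb, M_P = 42770 lb·ft

Resultant of the triangular load: ½ × 339.6 × 8.1 = 1375.38 lb, acting at 3.5 ft from P (one-third of the span from the peak).
ΣF_x = 0: P_x + 650 = 0 → P_x = -650.0 lb.
ΣF_y = 0: P_y − ½·339.6·8.1 − 2400 = 0 → P_y = 3775 lb.
ΣM about P: M_P − (½·339.6·8.1)·3.5 − 17800 − 2400·8.4 = 0 → M_P = 42770 lb·ft.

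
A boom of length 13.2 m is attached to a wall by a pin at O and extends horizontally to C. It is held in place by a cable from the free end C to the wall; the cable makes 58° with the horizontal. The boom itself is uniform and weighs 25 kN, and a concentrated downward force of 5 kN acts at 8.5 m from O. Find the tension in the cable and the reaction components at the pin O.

ΣM about O: T·sin58°·13.2 − 25·6.6 − 5·8.5 = 0 → T = 207.5/(13.2·0.848048) = 18.5363 ≈ 18.54 kN.
ΣF_x = 0: O_x − T·cos58° = 0 → O_x = 18.5363 × 0.529919 = 9.823 kN.
ΣF_y = 0: O_y + T·sin58° − 25 − 5 = 0 → O_y = 30 − 18.5363 × 0.848048 = 14.28 kN.

T = 18.54 kN, O_x = 9.823 kN, O_y = 14.28 kN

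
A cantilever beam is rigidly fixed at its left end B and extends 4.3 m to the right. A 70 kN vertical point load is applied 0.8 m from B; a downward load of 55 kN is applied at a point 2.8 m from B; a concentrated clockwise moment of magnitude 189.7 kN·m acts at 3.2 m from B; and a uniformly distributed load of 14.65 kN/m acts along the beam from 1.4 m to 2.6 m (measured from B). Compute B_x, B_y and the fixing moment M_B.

Resultant of the distributed load: 14.65 × 1.2 = 17.58 kN at 2 m from B.
ΣF_x = 0: B_x = 0.
ΣF_y = 0: B_y − 70 − 55 − 14.65·1.2 = 0 → B_y = 142.6 kN.
ΣM about B: M_B − 70·0.8 − 55·2.8 − 189.7 − (14.65·1.2)·2 = 0 → M_B = 434.9 kN·m.

B_x = 0, B_y = 142.6 kN, M_B = 434.9 kN·m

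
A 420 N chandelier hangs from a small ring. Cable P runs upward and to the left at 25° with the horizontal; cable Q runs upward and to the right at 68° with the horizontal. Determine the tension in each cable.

ΣF_x = 0: −T_P·cos25° + T_Q·cos68° = 0 → T_Q = 2.41936·T_P.
ΣF_y = 0: T_P·sin25° + T_Q·sin68° = 420.
Substitute: T_P·(0.422618 + 2.41936·0.927184) = 420 → T_P = 157.551 ≈ 157.6 N.
Then T_Q = 2.41936 × 157.551 = 381.2 N.

T_P = 157.6 N, T_Q = 381.2 N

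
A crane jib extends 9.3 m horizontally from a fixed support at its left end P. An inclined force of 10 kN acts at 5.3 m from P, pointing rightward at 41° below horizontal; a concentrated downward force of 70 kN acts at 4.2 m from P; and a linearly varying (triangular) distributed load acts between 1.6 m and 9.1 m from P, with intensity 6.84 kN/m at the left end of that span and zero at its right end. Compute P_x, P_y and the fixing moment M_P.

Resultant of the triangular load: ½ × 6.84 × 7.5 = 25.65 kN, acting at 4.1 m from P (one-third of the span from the peak).
ΣF_x = 0: P_x + 10·cos41° = 0 → P_x = -7.547 kN.
ΣF_y = 0: P_y − 10·sin41° − 70 − ½·6.84·7.5 = 0 → P_y = 102.2 kN.
ΣM about P: M_P − 10·sin41°·5.3 − 70·4.2 − (½·6.84·7.5)·4.1 = 0 → M_P = 433.9 kN·m.

P_x = -7.547 kN, P_y = 102.2 kN, M_P = 433.9 kN·m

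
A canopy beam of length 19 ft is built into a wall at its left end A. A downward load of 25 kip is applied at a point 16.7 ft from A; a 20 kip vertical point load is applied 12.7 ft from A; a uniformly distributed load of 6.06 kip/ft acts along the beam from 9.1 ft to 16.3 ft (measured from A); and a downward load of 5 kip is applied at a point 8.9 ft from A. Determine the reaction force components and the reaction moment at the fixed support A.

A_x = 0, A_y = 93.63 kip, M_A = 1270 kip·ft

Resultant of the distributed load: 6.06 × 7.2 = 43.632 kip at 12.7 ft from A.
ΣF_x = 0: A_x = 0.
ΣF_y = 0: A_y − 25 − 20 − 6.06·7.2 − 5 = 0 → A_y = 93.63 kip.
ΣM about A: M_A − 25·16.7 − 20·12.7 − (6.06·7.2)·12.7 − 5·8.9 = 0 → M_A = 1270 kip·ft.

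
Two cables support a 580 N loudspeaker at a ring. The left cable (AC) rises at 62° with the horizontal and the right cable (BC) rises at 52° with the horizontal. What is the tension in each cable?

ΣF_x = 0: −T_AC·cos62° + T_BC·cos52° = 0 → T_BC = 0.762548·T_AC.
ΣF_y = 0: T_AC·sin62° + T_BC·sin52° = 580.
Substitute: T_AC·(0.882948 + 0.762548·0.788011) = 580 → T_AC = 390.877 ≈ 390.9 N.
Then T_BC = 0.762548 × 390.877 = 298.1 N.

T_AC = 390.9 N, T_BC = 298.1 N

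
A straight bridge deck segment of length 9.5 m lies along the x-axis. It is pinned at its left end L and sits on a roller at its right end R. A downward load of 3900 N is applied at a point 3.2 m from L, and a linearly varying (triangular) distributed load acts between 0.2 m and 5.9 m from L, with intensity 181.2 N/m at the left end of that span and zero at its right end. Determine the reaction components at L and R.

Resultant of the triangular load: ½ × 181.2 × 5.7 = 516.42 N, acting at 2.1 m from L (one-third of the span from the peak).
ΣM about L: R_y·9.5 − 3900·3.2 − (½·181.2·5.7)·2.1 = 0 → R_y = 13564.482/9.5 = 1427.84 ≈ 1428 N.
ΣF_y = 0: L_y + 1427.84 − 3900 − ½·181.2·5.7 = 0 → L_y = 2989 N.
ΣF_x = 0: no horizontal applied forces, so L_x = 0.

L_x = 0, L_y = 2989 N, R_y = 1428 N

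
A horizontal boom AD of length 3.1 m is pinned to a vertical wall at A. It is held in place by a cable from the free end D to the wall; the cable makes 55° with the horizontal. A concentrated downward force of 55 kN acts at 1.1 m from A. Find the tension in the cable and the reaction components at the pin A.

T = 23.82 kN, A_x = 13.67 kN, A_y = 35.48 kN

ΣM about A: T·sin55°·3.1 − 55·1.1 = 0 → T = 60.5/(3.1·0.819152) = 23.8248 ≈ 23.82 kN.
ΣF_x = 0: A_x − T·cos55° = 0 → A_x = 23.8248 × 0.573576 = 13.67 kN.
ΣF_y = 0: A_y + T·sin55° − 55 = 0 → A_y = 55 − 23.8248 × 0.819152 = 35.48 kN.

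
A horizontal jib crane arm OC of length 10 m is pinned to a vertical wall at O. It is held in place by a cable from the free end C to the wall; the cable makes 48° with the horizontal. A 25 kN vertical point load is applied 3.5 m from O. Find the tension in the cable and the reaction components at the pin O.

T = 11.77 kN, O_x = 7.879 kN, O_y = 16.25 kN

ΣM about O: T·sin48°·10 − 25·3.5 = 0 → T = 87.5/(10·0.743145) = 11.7743 ≈ 11.77 kN.
ΣF_x = 0: O_x − T·cos48° = 0 → O_x = 11.7743 × 0.669131 = 7.879 kN.
ΣF_y = 0: O_y + T·sin48° − 25 = 0 → O_y = 25 − 11.7743 × 0.743145 = 16.25 kN.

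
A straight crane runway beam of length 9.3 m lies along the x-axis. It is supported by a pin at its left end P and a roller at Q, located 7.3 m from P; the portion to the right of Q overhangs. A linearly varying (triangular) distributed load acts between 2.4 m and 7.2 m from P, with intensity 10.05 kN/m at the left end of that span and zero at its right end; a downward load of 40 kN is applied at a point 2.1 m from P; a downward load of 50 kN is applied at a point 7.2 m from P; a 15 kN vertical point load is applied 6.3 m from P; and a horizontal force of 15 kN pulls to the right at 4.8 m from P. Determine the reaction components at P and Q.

Resultant of the triangular load: ½ × 10.05 × 4.8 = 24.12 kN, acting at 4 m from P (one-third of the span from the peak).
ΣM about P: Q_y·7.3 − (½·10.05·4.8)·4 − 40·2.1 − 50·7.2 − 15·6.3 = 0 → Q_y = 634.98/7.3 = 86.9836 ≈ 86.98 kN.
ΣF_y = 0: P_y + 86.9836 − ½·10.05·4.8 − 40 − 50 − 15 = 0 → P_y = 42.14 kN.
ΣF_x = 0: P_x + 15 = 0 → P_x = -15.00 kN.

P_x = -15.00 kN, P_y = 42.14 kN, Q_y = 86.98 kN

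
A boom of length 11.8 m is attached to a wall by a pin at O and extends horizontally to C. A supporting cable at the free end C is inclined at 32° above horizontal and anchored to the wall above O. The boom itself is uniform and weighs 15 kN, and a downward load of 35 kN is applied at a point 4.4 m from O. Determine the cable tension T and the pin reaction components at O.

ΣM about O: T·sin32°·11.8 − 15·5.9 − 35·4.4 = 0 → T = 242.5/(11.8·0.529919) = 38.7811 ≈ 38.78 kN.
ΣF_x = 0: O_x − T·cos32° = 0 → O_x = 38.7811 × 0.848048 = 32.89 kN.
ΣF_y = 0: O_y + T·sin32° − 15 − 35 = 0 → O_y = 50 − 38.7811 × 0.529919 = 29.45 kN.

T = 38.78 kN, O_x = 32.89 kN, O_y = 29.45 kN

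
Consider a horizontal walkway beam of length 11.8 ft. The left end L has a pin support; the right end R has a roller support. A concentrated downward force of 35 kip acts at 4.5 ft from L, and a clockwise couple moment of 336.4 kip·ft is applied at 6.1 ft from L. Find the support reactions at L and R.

ΣM about L: R_y·11.8 − 35·4.5 − 336.4 = 0 → R_y = 493.9/11.8 = 41.8559 ≈ 41.86 kip.
ΣF_y = 0: L_y + 41.8559 − 35 = 0 → L_y = -6.856 kip.
ΣF_x = 0: no horizontal applied forces, so L_x = 0.

L_x = 0, L_y = -6.856 kip, R_y = 41.86 kip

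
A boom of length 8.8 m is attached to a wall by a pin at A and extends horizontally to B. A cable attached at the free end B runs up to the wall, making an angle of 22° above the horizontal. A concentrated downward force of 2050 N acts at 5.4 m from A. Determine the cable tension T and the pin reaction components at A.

ΣM about A: T·sin22°·8.8 − 2050·5.4 = 0 → T = 11070/(8.8·0.374607) = 3358.06 ≈ 3358 N.
ΣF_x = 0: A_x − T·cos22° = 0 → A_x = 3358.06 × 0.927184 = 3114 N.
ΣF_y = 0: A_y + T·sin22° − 2050 = 0 → A_y = 2050 − 3358.06 × 0.374607 = 792.0 N.

T = 3358 N, A_x = 3114 N, A_y = 792.0 N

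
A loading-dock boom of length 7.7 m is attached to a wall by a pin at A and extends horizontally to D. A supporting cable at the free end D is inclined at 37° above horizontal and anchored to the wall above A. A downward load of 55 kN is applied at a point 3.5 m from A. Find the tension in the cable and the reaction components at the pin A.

T = 41.54 kN, A_x = 33.18 kN, A_y = 30.00 kN

ΣM about A: T·sin37°·7.7 − 55·3.5 = 0 → T = 192.5/(7.7·0.601815) = 41.541 ≈ 41.54 kN.
ΣF_x = 0: A_x − T·cos37° = 0 → A_x = 41.541 × 0.798636 = 33.18 kN.
ΣF_y = 0: A_y + T·sin37° − 55 = 0 → A_y = 55 − 41.541 × 0.601815 = 30.00 kN.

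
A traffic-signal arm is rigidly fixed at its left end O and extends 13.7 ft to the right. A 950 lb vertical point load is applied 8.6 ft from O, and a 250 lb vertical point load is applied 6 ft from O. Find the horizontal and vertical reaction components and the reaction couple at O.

ΣF_x = 0: O_x = 0.
ΣF_y = 0: O_y − 950 − 250 = 0 → O_y = 1200 lb.
ΣM about O: M_O − 950·8.6 − 250·6 = 0 → M_O = 9670 lb·ft.

O_x = 0, O_y = 1200 lb, M_O = 9670 lb·ft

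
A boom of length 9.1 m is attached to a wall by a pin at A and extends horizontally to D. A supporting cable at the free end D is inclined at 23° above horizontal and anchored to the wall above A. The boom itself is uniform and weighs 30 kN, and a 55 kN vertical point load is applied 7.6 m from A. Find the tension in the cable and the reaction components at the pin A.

T = 155.9 kN, A_x = 143.6 kN, A_y = 24.07 kN

ΣM about A: T·sin23°·9.1 − 30·4.55 − 55·7.6 = 0 → T = 554.5/(9.1·0.390731) = 155.949 ≈ 155.9 kN.
ΣF_x = 0: A_x − T·cos23° = 0 → A_x = 155.949 × 0.920505 = 143.6 kN.
ΣF_y = 0: A_y + T·sin23° − 30 − 55 = 0 → A_y = 85 − 155.949 × 0.390731 = 24.07 kN.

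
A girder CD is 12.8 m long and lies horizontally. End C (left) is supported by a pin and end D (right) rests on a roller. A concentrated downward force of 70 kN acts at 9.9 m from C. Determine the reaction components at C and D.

Taking moments about C: D_y·12.8 − 70·9.9 = 0 → D_y = 693/12.8 = 54.1406 ≈ 54.14 kN.
ΣF_y = 0: C_y + 54.1406 − 70 = 0 → C_y = 15.86 kN.
ΣF_x = 0: no horizontal applied forces, so C_x = 0.

C_x = 0, C_y = 15.86 kN, D_y = 54.14 kN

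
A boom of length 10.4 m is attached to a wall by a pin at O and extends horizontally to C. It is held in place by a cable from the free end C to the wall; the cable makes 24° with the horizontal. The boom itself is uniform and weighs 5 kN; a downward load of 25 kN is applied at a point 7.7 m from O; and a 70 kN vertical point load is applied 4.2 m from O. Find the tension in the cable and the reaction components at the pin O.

ΣM about O: T·sin24°·10.4 − 5·5.2 − 25·7.7 − 70·4.2 = 0 → T = 512.5/(10.4·0.406737) = 121.157 ≈ 121.2 kN.
ΣF_x = 0: O_x − T·cos24° = 0 → O_x = 121.157 × 0.913545 = 110.7 kN.
ΣF_y = 0: O_y + T·sin24° − 5 − 25 − 70 = 0 → O_y = 100 − 121.157 × 0.406737 = 50.72 kN.

T = 121.2 kN, O_x = 110.7 kN, O_y = 50.72 kN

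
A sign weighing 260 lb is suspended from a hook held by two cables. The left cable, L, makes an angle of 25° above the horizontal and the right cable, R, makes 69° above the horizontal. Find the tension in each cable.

ΣF_x = 0: −T_L·cos25° + T_R·cos69° = 0 → T_R = 2.52899·T_L.
ΣF_y = 0: T_L·sin25° + T_R·sin69° = 260.
Substitute: T_L·(0.422618 + 2.52899·0.93358) = 260 → T_L = 93.4031 ≈ 93.40 lb.
Then T_R = 2.52899 × 93.4031 = 236.2 lb.

T_L = 93.40 lb, T_R = 236.2 lb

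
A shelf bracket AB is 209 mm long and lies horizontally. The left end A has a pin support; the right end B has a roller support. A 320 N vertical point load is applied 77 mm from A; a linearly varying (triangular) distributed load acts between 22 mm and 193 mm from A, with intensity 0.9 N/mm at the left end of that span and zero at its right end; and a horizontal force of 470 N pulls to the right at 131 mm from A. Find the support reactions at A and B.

Resultant of the triangular load: ½ × 0.9 × 171 = 76.95 N, acting at 79 mm from A (one-third of the span from the peak).
Taking moments about A: B_y·209 − 320·77 − (½·0.9·171)·79 = 0 → B_y = 30719.05/209 = 146.981 ≈ 147.0 N.
ΣF_y = 0: A_y + 146.981 − 320 − ½·0.9·171 = 0 → A_y = 250.0 N.
ΣF_x = 0: A_x + 470 = 0 → A_x = -470.0 N.

A_x = -470.0 N, A_y = 250.0 N, B_y = 147.0 N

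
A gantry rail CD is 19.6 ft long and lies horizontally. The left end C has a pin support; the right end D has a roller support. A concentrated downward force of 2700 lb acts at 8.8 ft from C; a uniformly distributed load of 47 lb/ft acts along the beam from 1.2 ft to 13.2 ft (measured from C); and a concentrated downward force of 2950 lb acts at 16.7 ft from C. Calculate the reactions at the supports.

Resultant of the distributed load: 47 × 12 = 564 lb at 7.2 ft from C.
ΣM about C: D_y·19.6 − 2700·8.8 − (47·12)·7.2 − 2950·16.7 = 0 → D_y = 77085.8/19.6 = 3932.95 ≈ 3933 lb.
ΣF_y = 0: C_y + 3932.95 − 2700 − 47·12 − 2950 = 0 → C_y = 2281 lb.
ΣF_x = 0: no horizontal applied forces, so C_x = 0.

C_x = 0, C_y = 2281 lb, D_y = 3933 lb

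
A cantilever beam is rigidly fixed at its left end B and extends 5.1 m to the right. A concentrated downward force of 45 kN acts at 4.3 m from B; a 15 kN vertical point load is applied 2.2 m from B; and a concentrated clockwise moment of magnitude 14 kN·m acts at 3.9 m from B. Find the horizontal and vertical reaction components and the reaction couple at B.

B_x = 0, B_y = 60.00 kN, M_B = 240.5 kN·m

ΣF_x = 0: B_x = 0.
ΣF_y = 0: B_y − 45 − 15 = 0 → B_y = 60.00 kN.
ΣM about B: M_B − 45·4.3 − 15·2.2 − 14 = 0 → M_B = 240.5 kN·m.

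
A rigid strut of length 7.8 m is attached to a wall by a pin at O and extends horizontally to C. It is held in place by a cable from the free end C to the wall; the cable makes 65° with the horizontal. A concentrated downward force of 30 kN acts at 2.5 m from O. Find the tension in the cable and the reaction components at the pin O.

ΣM about O: T·sin65°·7.8 − 30·2.5 = 0 → T = 75/(7.8·0.906308) = 10.6094 ≈ 10.61 kN.
ΣF_x = 0: O_x − T·cos65° = 0 → O_x = 10.6094 × 0.422618 = 4.484 kN.
ΣF_y = 0: O_y + T·sin65° − 30 = 0 → O_y = 30 − 10.6094 × 0.906308 = 20.38 kN.

T = 10.61 kN, O_x = 4.484 kN, O_y = 20.38 kN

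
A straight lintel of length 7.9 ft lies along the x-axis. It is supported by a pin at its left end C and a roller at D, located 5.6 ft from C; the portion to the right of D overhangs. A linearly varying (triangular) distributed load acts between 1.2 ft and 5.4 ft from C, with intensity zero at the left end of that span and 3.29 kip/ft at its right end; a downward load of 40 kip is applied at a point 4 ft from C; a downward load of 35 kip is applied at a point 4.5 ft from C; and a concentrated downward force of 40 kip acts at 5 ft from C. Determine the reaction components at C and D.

C_x = 0, C_y = 24.56 kip, D_y = 97.35 kip

Resultant of the triangular load: ½ × 3.29 × 4.2 = 6.909 kip, acting at 4 ft from C (one-third of the span from the peak).
ΣM about C: D_y·5.6 − (½·3.29·4.2)·4 − 40·4 − 35·4.5 − 40·5 = 0 → D_y = 545.136/5.6 = 97.3457 ≈ 97.35 kip.
ΣF_y = 0: C_y + 97.3457 − ½·3.29·4.2 − 40 − 35 − 40 = 0 → C_y = 24.56 kip.
ΣF_x = 0: no horizontal applied forces, so C_x = 0.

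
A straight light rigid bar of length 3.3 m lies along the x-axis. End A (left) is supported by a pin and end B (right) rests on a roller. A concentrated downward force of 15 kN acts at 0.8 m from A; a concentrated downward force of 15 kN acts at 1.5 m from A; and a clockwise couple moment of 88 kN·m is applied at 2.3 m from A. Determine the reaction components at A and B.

Moments about A: B_y·3.3 − 15·0.8 − 15·1.5 − 88 = 0 → B_y = 122.5/3.3 = 37.1212 ≈ 37.12 kN.
ΣF_y = 0: A_y + 37.1212 − 15 − 15 = 0 → A_y = -7.121 kN.
ΣF_x = 0: no horizontal applied forces, so A_x = 0.

A_x = 0, A_y = -7.121 kN, B_y = 37.12 kN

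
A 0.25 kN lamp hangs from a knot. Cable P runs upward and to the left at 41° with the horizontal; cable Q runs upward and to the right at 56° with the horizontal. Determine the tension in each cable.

ΣF_x = 0: −T_P·cos41° + T_Q·cos56° = 0 → T_Q = 1.34964·T_P.
ΣF_y = 0: T_P·sin41° + T_Q·sin56° = 0.25.
Substitute: T_P·(0.656059 + 1.34964·0.829038) = 0.25 → T_P = 0.140848 ≈ 0.1408 kN.
Then T_Q = 1.34964 × 0.140848 = 0.1901 kN.

T_P = 0.1408 kN, T_Q = 0.1901 kN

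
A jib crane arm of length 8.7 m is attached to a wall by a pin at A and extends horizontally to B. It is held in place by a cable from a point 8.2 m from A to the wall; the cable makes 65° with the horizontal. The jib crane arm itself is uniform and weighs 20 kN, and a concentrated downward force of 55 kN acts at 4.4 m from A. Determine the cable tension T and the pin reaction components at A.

ΣM about A: T·sin65°·8.2 − 20·4.35 − 55·4.4 = 0 → T = 329/(8.2·0.906308) = 44.2697 ≈ 44.27 kN.
ΣF_x = 0: A_x − T·cos65° = 0 → A_x = 44.2697 × 0.422618 = 18.71 kN.
ΣF_y = 0: A_y + T·sin65° − 20 − 55 = 0 → A_y = 75 − 44.2697 × 0.906308 = 34.88 kN.

T = 44.27 kN, A_x = 18.71 kN, A_y = 34.88 kN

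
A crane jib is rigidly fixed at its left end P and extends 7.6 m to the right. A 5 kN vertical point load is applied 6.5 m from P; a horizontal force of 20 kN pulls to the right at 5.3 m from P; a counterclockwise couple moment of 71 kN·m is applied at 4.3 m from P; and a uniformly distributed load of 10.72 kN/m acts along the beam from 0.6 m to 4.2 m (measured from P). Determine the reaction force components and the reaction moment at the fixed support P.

Resultant of the distributed load: 10.72 × 3.6 = 38.592 kN at 2.4 m from P.
ΣF_x = 0: P_x + 20 = 0 → P_x = -20.00 kN.
ΣF_y = 0: P_y − 5 − 10.72·3.6 = 0 → P_y = 43.59 kN.
ΣM about P: M_P − 5·6.5 + 71 − (10.72·3.6)·2.4 = 0 → M_P = 54.12 kN·m.

P_x = -20.00 kN, P_y = 43.59 kN, M_P = 54.12 kN·m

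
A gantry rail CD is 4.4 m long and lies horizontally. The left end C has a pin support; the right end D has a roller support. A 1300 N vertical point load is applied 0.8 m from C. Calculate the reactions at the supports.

C_x = 0, C_y = 1064 N, D_y = 236.4 N

Taking moments about C: D_y·4.4 − 1300·0.8 = 0 → D_y = 1040/4.4 = 236.364 ≈ 236.4 N.
ΣF_y = 0: C_y + 236.364 − 1300 = 0 → C_y = 1064 N.
ΣF_x = 0: no horizontal applied forces, so C_x = 0.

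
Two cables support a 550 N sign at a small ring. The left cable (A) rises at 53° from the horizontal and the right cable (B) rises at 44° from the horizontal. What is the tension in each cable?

ΣF_x = 0: −T_A·cos53° + T_B·cos44° = 0 → T_B = 0.836621·T_A.
ΣF_y = 0: T_A·sin53° + T_B·sin44° = 550.
Substitute: T_A·(0.798636 + 0.836621·0.694658) = 550 → T_A = 398.608 ≈ 398.6 N.
Then T_B = 0.836621 × 398.608 = 333.5 N.

T_A = 398.6 N, T_B = 333.5 N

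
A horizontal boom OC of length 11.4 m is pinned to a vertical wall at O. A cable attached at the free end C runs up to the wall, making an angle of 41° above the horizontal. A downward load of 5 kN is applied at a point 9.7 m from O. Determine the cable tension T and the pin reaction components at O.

ΣM about O: T·sin41°·11.4 − 5·9.7 = 0 → T = 48.5/(11.4·0.656059) = 6.48476 ≈ 6.485 kN.
ΣF_x = 0: O_x − T·cos41° = 0 → O_x = 6.48476 × 0.75471 = 4.894 kN.
ΣF_y = 0: O_y + T·sin41° − 5 = 0 → O_y = 5 − 6.48476 × 0.656059 = 0.7456 kN.

T = 6.485 kN, O_x = 4.894 kN, O_y = 0.7456 kN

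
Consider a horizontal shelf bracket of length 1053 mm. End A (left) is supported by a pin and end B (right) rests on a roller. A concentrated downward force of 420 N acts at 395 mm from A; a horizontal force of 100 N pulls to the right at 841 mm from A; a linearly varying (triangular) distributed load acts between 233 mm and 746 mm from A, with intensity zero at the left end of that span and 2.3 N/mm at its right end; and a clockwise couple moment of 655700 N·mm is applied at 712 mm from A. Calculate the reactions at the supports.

Resultant of the triangular load: ½ × 2.3 × 513 = 589.95 N, acting at 575 mm from A (one-third of the span from the peak).
ΣM about A: B_y·1053 − 420·395 − (½·2.3·513)·575 − 655700 = 0 → B_y = 1160821.25/1053 = 1102.39 ≈ 1102 N.
ΣF_y = 0: A_y + 1102.39 − 420 − ½·2.3·513 = 0 → A_y = -92.44 N.
ΣF_x = 0: A_x + 100 = 0 → A_x = -100.0 N.

A_x = -100.0 N, A_y = -92.44 N, B_y = 1102 N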